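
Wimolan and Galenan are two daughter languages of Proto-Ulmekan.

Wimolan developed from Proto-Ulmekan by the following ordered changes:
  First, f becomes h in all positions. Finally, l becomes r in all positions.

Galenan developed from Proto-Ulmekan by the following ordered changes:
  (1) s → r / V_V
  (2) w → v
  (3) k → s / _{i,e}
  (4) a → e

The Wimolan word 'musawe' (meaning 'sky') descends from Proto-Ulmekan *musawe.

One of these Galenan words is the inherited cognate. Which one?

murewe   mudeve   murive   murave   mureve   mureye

Galenan: start from *musawe.
  rule 1 (rhotacism): musawe → murawe
  rule 2 (unconditioned shift): murawe → murave
  rule 3: no change — murave
  rule 4 (vowel merger): murave → mureve
  ⇒ Galenan mureve
Among the options, 'mureve' alone shows every Galenan change applied in order.

mureve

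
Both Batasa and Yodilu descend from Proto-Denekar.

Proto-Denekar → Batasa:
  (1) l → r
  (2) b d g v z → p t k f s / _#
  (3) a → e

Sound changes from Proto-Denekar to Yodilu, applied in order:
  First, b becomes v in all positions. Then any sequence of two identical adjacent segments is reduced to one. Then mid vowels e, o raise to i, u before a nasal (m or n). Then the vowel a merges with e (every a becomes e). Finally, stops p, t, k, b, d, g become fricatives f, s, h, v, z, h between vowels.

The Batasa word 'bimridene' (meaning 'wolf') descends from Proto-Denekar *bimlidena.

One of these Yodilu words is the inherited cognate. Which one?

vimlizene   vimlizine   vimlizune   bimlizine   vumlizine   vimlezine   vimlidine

Yodilu: start from *bimlidena.
  rule 1 (unconditioned shift): bimlidena → vimlidena
  rule 2: no change — vimlidena
  rule 3 (pre-nasal raising): vimlidena → vimlidina
  rule 4 (vowel merger): vimlidina → vimlidine
  rule 5 (intervocalic lenition): vimlidine → vimlizine
  ⇒ Yodilu vimlizine
The other candidates each miss or misapply at least one Yodilu change.

vimlizine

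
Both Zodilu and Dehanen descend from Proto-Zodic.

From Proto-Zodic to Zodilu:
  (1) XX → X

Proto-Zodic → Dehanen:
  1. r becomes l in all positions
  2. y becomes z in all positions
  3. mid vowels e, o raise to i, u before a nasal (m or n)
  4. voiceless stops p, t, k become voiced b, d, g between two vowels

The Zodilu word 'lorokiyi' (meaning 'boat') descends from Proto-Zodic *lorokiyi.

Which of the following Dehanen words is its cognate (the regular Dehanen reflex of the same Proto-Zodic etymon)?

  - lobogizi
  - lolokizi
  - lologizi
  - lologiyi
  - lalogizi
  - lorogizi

lologizi

Dehanen: *lorokiyi
  lorokiyi → lolokiyi   [unconditioned shift]
  lolokiyi → lolokizi   [unconditioned shift]
  lolokizi (rule 3 does not apply)
  lolokizi → lologizi   [intervocalic voicing]
  giving Dehanen lologizi.
The other candidates each miss or misapply at least one Dehanen change.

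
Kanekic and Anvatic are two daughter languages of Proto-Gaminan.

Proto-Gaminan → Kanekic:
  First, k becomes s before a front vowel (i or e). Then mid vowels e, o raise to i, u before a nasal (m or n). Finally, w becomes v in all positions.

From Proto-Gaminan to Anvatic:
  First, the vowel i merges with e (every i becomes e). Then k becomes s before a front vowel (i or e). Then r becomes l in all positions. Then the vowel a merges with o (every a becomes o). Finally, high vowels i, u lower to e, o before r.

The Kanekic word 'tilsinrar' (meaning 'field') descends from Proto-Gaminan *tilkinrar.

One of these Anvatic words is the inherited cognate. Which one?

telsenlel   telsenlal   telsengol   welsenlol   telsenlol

telsenlol

Anvatic: start from *tilkinrar.
  rule 1 (vowel merger): tilkinrar → telkenrar
  rule 2 (palatalisation): telkenrar → telsenrar
  rule 3 (unconditioned shift): telsenrar → telsenlal
  rule 4 (vowel merger): telsenlal → telsenlol
  rule 5: no change — telsenlol
  ⇒ Anvatic telsenlol
Among the options, 'telsenlol' alone shows every Anvatic change applied in order.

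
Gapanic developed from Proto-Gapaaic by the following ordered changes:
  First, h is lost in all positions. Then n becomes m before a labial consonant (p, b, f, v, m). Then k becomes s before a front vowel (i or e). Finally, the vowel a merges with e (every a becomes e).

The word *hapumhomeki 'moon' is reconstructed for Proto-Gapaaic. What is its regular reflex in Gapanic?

Gapanic: start from *hapumhomeki.
  rule 1 (h-loss): hapumhomeki → apumomeki
  rule 2: no change — apumomeki
  rule 3 (palatalisation): apumomeki → apumomesi
  rule 4 (vowel merger): apumomesi → epumomesi
  ⇒ Gapanic epumomesi

epumomesi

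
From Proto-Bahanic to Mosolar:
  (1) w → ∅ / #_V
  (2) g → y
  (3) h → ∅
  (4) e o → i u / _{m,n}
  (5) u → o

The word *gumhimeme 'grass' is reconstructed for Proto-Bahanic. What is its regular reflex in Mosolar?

yomimime

Mosolar: start from *gumhimeme.
  rule 1: no change — gumhimeme
  rule 2 (unconditioned shift): gumhimeme → yumhimeme
  rule 3 (h-loss): yumhimeme → yumimeme
  rule 4 (pre-nasal raising): yumimeme → yumimime
  rule 5 (vowel merger): yumimime → yomimime
  ⇒ Mosolar yomimime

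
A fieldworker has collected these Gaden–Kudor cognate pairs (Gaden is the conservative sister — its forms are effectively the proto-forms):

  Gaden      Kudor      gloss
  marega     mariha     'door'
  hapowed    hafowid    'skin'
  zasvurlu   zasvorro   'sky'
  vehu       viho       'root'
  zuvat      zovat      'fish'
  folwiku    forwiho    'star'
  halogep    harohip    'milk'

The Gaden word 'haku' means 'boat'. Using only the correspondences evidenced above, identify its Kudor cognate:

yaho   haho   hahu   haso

folwiku ~ forwiho — Gaden k corresponds to Kudor h between vowels (before a back vowel).
zasvurlu ~ zasvorro, vehu ~ viho — Gaden u corresponds to Kudor o word-finally.
Applying these to Gaden 'haku':
  haku → hahu   (k→h between vowels (before a back vowel))
  hahu → haho   (u→o word-finally)
So the Kudor cognate is 'haho'.

haho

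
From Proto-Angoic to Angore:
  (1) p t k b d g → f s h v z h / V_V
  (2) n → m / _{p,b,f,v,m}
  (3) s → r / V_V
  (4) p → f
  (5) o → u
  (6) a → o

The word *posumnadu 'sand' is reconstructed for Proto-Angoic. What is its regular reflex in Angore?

Angore: *posumnadu > posumnazu > porumnazu > forumnazu > furumnazu > furumnozu  (by intervocalic lenition, rhotacism, unconditioned shift, vowel merger, vowel merger)

furumnozu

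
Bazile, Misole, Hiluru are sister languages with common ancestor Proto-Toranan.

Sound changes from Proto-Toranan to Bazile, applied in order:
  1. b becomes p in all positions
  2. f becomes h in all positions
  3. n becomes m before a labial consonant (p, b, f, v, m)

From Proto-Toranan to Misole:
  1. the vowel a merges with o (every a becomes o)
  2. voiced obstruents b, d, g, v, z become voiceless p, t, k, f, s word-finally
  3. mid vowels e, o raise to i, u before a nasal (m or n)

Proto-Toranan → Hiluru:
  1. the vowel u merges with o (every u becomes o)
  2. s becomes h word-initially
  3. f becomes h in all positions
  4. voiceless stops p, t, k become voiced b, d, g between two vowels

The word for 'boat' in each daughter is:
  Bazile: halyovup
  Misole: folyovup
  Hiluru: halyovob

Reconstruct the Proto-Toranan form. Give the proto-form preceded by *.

Position 7: Bazile has u, Misole has u, Hiluru has o. Bazile preserves u here (none of its changes turn any other segment into u), so the proto-segment is *u.
Position 8: Bazile has p, Misole has p, Hiluru has b. Taking the neighbouring segments as reconstructed: Bazile p could go back to *p or *b; Misole p could go back to *p or *b; Hiluru b can only go back to *b — the one source consistent with every daughter is *b.
Continuing position by position gives *falyovub; check it forward:
Bazile: *falyovub
  falyovub → falyovup   [unconditioned shift]
  falyovup → halyovup   [unconditioned shift]
  halyovup (rule 3 does not apply)
  giving Bazile halyovup.
Misole: *falyovub > folyovub > folyovup  (by vowel merger, final devoicing)
Hiluru: start from *falyovub.
  rule 1 (vowel merger): falyovub → falyovob
  rule 2: no change — falyovob
  rule 3 (unconditioned shift): falyovob → halyovob
  rule 4: no change — halyovob
  ⇒ Hiluru halyovob
*falyovub is the unique common source.

*falyovub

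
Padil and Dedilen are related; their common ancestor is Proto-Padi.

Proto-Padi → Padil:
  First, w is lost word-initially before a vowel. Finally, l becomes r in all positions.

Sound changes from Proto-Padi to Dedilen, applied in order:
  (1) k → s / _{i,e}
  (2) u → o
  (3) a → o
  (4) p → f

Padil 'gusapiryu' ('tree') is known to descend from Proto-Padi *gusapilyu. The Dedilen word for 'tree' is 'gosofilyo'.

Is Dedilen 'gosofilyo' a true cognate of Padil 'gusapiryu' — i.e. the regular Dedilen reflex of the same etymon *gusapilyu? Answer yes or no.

Derive the expected Dedilen reflex of *gusapilyu:
Dedilen: start from *gusapilyu.
  rule 1: no change — gusapilyu
  rule 2 (vowel merger): gusapilyu → gosapilyo
  rule 3 (vowel merger): gosapilyo → gosopilyo
  rule 4 (unconditioned shift): gosopilyo → gosofilyo
  ⇒ Dedilen gosofilyo
Dedilen 'gosofilyo' matches the regular reflex exactly, so the pair is cognate.

yes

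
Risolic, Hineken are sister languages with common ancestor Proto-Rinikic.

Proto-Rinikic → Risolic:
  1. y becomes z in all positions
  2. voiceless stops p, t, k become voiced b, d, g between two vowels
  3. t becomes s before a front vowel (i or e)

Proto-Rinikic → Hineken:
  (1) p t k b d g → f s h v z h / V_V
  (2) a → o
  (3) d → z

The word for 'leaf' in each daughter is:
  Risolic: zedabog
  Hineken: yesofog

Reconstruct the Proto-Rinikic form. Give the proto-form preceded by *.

*yetapog

Position 5: Risolic has b, Hineken has f. Taking the neighbouring segments as reconstructed: Risolic b could go back to *p or *b; Hineken f could go back to *p or *f — the one source consistent with every daughter is *p.
Position 4: Risolic has a, Hineken has o. Risolic preserves a here (none of its changes turn any other segment into a), so the proto-segment is *a.
Continuing position by position gives *yetapog; check it forward:
Risolic: start from *yetapog.
  rule 1 (unconditioned shift): yetapog → zetapog
  rule 2 (intervocalic voicing): zetapog → zedabog
  rule 3: no change — zedabog
  ⇒ Risolic zedabog
Hineken: *yetapog > yesafog > yesofog  (by intervocalic lenition, vowel merger)
No other proto-form is consistent with every reflex, so the reconstruction is *yetapog.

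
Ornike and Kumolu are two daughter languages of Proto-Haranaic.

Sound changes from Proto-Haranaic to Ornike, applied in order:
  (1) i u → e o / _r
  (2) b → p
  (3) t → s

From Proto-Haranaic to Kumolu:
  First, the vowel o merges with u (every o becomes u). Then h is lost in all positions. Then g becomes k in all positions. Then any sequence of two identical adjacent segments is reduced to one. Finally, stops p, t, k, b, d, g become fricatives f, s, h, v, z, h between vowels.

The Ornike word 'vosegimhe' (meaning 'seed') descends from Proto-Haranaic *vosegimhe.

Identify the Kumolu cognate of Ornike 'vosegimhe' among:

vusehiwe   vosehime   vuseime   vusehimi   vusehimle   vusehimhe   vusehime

vusehime

Kumolu: *vosegimhe > vusegimhe > vusegime > vusekime > vusehime  (by vowel merger, h-loss, unconditioned shift, intervocalic lenition)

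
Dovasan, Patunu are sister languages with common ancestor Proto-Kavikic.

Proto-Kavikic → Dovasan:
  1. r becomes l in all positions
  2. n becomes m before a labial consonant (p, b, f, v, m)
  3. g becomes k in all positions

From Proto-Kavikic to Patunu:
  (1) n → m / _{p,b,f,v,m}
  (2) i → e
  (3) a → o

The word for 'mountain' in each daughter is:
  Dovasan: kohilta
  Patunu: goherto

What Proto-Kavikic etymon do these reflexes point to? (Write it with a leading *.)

Position 4: Dovasan has i, Patunu has e. Dovasan preserves i here (none of its changes turn any other segment into i), so the proto-segment is *i.
Position 1: Dovasan has k, Patunu has g. Patunu preserves g here (none of its changes turn any other segment into g), so the proto-segment is *g.
This points to *gohirta. Verify forward in each daughter:
Dovasan: *gohirta > gohilta > kohilta  (by unconditioned shift, unconditioned shift)
Patunu: *gohirta
  gohirta (rule 1 does not apply)
  gohirta → goherta   [vowel merger]
  goherta → goherto   [vowel merger]
  giving Patunu goherto.
*gohirta is the unique common source.

*gohirta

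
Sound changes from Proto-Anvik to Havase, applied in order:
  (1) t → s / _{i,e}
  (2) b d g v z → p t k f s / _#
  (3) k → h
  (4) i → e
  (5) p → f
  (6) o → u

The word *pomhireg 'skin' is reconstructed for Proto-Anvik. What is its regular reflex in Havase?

Havase: *pomhireg > pomhirek > pomhireh > pomhereh > fomhereh > fumhereh  (by final devoicing, unconditioned shift, vowel merger, unconditioned shift, vowel merger)

fumhereh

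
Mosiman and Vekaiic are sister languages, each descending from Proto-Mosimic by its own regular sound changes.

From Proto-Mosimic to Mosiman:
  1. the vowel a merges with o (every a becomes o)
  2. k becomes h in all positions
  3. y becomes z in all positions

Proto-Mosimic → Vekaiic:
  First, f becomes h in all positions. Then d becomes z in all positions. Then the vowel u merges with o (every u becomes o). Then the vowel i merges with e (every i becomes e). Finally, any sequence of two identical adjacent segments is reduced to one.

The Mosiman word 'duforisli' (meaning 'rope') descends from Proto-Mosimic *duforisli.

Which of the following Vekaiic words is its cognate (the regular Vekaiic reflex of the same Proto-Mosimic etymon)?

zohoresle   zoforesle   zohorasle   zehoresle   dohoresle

zohoresle

Vekaiic: *duforisli
  duforisli → duhorisli   [unconditioned shift]
  duhorisli → zuhorisli   [unconditioned shift]
  zuhorisli → zohorisli   [vowel merger]
  zohorisli → zohoresle   [vowel merger]
  zohoresle (rule 5 does not apply)
  giving Vekaiic zohoresle.
The other candidates each miss or misapply at least one Vekaiic change.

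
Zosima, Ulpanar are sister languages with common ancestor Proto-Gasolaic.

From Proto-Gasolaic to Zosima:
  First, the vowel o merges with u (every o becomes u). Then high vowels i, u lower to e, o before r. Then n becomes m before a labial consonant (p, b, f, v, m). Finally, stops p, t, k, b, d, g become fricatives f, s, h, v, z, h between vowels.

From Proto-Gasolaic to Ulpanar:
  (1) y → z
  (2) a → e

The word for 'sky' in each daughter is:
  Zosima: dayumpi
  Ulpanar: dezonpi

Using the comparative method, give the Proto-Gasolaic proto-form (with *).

Position 4: Zosima has u, Ulpanar has o. Ulpanar preserves o here (none of its changes turn any other segment into o), so the proto-segment is *o.
Position 3: Zosima has y, Ulpanar has z. Zosima preserves y here (none of its changes turn any other segment into y), so the proto-segment is *y.
Verify the candidate proto-form against each daughter:
Zosima: *dayonpi
  dayonpi → dayunpi   [vowel merger]
  dayunpi (rule 2 does not apply)
  dayunpi → dayumpi   [nasal place assimilation]
  dayumpi (rule 4 does not apply)
  giving Zosima dayumpi.
Ulpanar: *dayonpi > dazonpi > dezonpi  (by unconditioned shift, vowel merger)
No other proto-form is consistent with every reflex, so the reconstruction is *dayonpi.

*dayonpi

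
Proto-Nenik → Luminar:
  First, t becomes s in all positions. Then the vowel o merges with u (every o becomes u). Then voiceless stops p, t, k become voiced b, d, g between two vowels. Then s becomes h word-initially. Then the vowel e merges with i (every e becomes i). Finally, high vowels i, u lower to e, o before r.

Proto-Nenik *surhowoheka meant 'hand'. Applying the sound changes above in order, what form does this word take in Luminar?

horhuwuhiga

Luminar: *surhowoheka > surhuwuheka > surhuwuhega > hurhuwuhega > hurhuwuhiga > horhuwuhiga  (by vowel merger, intervocalic voicing, debuccalisation, vowel merger, pre-rhotic lowering)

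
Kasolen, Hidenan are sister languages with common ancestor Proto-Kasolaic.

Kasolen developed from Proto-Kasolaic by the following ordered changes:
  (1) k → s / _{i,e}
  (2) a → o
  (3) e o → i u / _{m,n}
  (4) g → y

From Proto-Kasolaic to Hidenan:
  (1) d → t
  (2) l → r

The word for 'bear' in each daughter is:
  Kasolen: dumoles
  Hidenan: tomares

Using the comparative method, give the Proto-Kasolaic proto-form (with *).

*domales

Position 5: Kasolen has l, Hidenan has r. Kasolen preserves l here (none of its changes turn any other segment into l), so the proto-segment is *l.
Position 4: Kasolen has o, Hidenan has a. Hidenan preserves a here (none of its changes turn any other segment into a), so the proto-segment is *a.
Position 2: Kasolen has u, Hidenan has o. Hidenan preserves o here (none of its changes turn any other segment into o), so the proto-segment is *o.
This points to *domales. Verify forward in each daughter:
Kasolen: *domales
  domales (rule 1 does not apply)
  domales → domoles   [vowel merger]
  domoles → dumoles   [pre-nasal raising]
  dumoles (rule 4 does not apply)
  giving Kasolen dumoles.
Hidenan: *domales
  domales → tomales   [unconditioned shift]
  tomales → tomares   [unconditioned shift]
  giving Hidenan tomares.
*domales is the unique common source.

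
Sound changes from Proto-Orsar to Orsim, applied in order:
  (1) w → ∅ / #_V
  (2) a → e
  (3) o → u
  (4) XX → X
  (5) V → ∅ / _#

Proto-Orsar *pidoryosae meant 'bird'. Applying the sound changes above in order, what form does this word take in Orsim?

Orsim: *pidoryosae > pidoryosee > piduryusee > piduryuse > piduryus  (by vowel merger, vowel merger, degemination, apocope)

piduryus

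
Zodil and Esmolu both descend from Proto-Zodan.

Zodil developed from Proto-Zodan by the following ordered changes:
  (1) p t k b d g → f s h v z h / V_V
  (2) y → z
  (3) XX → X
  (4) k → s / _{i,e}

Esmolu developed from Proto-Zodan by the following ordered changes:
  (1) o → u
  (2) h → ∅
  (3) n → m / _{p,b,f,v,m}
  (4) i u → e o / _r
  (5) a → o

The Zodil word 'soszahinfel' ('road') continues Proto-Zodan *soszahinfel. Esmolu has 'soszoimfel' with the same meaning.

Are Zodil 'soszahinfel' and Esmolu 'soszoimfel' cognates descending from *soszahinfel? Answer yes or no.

Derive the expected Esmolu reflex of *soszahinfel:
Esmolu: start from *soszahinfel.
  rule 1 (vowel merger): soszahinfel → suszahinfel
  rule 2 (h-loss): suszahinfel → suszainfel
  rule 3 (nasal place assimilation): suszainfel → suszaimfel
  rule 4: no change — suszaimfel
  rule 5 (vowel merger): suszaimfel → suszoimfel
  ⇒ Esmolu suszoimfel
The regular Esmolu reflex would be 'suszoimfel', but the attested form is 'soszoimfel'. The correspondence is irregular, so they are not cognates (the Esmolu form has a different source).

no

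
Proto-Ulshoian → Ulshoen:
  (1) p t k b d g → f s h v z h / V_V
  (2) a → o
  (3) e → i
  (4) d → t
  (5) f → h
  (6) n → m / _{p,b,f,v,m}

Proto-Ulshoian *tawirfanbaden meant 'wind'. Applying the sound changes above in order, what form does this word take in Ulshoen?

towirhombozin

Ulshoen: *tawirfanbaden > tawirfanbazen > towirfonbozen > towirfonbozin > towirhonbozin > towirhombozin  (by intervocalic lenition, vowel merger, vowel merger, unconditioned shift, nasal place assimilation)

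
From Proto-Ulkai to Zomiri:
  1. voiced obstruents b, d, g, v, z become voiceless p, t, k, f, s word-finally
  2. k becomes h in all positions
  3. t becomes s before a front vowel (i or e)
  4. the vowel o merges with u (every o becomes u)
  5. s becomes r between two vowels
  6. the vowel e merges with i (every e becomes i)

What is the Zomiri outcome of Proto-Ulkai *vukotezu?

Zomiri: *vukotezu
  vukotezu (rule 1 does not apply)
  vukotezu → vuhotezu   [unconditioned shift]
  vuhotezu → vuhosezu   [palatalisation]
  vuhosezu → vuhusezu   [vowel merger]
  vuhusezu → vuhurezu   [rhotacism]
  vuhurezu → vuhurizu   [vowel merger]
  giving Zomiri vuhurizu.

vuhurizu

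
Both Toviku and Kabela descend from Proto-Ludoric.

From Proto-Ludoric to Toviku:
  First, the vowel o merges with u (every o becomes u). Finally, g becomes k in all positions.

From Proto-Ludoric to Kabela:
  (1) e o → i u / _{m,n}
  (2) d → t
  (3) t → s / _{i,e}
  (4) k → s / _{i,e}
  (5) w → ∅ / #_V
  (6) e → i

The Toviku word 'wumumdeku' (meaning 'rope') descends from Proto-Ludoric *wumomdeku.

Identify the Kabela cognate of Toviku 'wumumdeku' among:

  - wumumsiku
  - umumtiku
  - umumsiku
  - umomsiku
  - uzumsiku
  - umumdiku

umumsiku

Kabela: *wumomdeku
  wumomdeku → wumumdeku   [pre-nasal raising]
  wumumdeku → wumumteku   [unconditioned shift]
  wumumteku → wumumseku   [palatalisation]
  wumumseku (rule 4 does not apply)
  wumumseku → umumseku   [glide loss]
  umumseku → umumsiku   [vowel merger]
  giving Kabela umumsiku.
The other candidates each miss or misapply at least one Kabela change.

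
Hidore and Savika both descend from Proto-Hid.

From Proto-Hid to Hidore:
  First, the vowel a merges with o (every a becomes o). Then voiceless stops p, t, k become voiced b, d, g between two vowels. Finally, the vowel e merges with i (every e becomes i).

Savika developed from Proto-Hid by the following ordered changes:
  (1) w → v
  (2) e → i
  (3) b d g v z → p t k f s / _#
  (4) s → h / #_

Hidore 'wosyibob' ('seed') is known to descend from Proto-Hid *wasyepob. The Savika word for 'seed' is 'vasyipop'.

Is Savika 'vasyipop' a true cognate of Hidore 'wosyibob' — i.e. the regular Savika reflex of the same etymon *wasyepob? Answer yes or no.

Derive the expected Savika reflex of *wasyepob:
Savika: start from *wasyepob.
  rule 1 (unconditioned shift): wasyepob → vasyepob
  rule 2 (vowel merger): vasyepob → vasyipob
  rule 3 (final devoicing): vasyipob → vasyipop
  rule 4: no change — vasyipop
  ⇒ Savika vasyipop
Savika 'vasyipop' matches the regular reflex exactly, so the pair is cognate.

yes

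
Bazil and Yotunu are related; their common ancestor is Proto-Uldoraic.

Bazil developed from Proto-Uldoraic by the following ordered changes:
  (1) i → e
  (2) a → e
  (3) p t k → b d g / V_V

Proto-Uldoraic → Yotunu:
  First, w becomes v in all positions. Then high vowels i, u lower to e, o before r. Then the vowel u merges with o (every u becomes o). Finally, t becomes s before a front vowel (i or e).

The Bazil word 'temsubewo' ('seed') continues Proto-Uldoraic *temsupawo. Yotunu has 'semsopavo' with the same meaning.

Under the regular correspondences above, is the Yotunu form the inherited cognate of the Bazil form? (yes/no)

Derive the expected Yotunu reflex of *temsupawo:
Yotunu: *temsupawo
  temsupawo → temsupavo   [unconditioned shift]
  temsupavo (rule 2 does not apply)
  temsupavo → temsopavo   [vowel merger]
  temsopavo → semsopavo   [palatalisation]
  giving Yotunu semsopavo.
Yotunu 'semsopavo' matches the regular reflex exactly, so the pair is cognate.

yes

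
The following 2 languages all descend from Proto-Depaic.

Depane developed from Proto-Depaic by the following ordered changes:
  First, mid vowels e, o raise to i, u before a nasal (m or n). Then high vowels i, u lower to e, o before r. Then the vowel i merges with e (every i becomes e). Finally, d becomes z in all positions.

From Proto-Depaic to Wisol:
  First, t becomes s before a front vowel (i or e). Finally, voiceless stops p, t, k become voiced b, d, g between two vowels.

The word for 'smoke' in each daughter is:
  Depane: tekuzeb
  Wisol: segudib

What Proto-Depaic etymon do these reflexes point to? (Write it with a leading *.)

Position 6: Depane has e, Wisol has i. Wisol preserves i here (none of its changes turn any other segment into i), so the proto-segment is *i.
Position 1: Depane has t, Wisol has s. Depane preserves t here (none of its changes turn any other segment into t), so the proto-segment is *t.
Position 5: Depane has z, Wisol has d. Taking the neighbouring segments as reconstructed: Depane z could go back to *d or *z; Wisol d can only go back to *d — the one source consistent with every daughter is *d.
Continuing position by position gives *tekudib; check it forward:
Depane: *tekudib
  tekudib (rule 1 does not apply)
  tekudib (rule 2 does not apply)
  tekudib → tekudeb   [vowel merger]
  tekudeb → tekuzeb   [unconditioned shift]
  giving Depane tekuzeb.
Wisol: *tekudib > sekudib > segudib  (by palatalisation, intervocalic voicing)
Only *tekudib yields all of Depane tekuzeb, Wisol segudib.

*tekudib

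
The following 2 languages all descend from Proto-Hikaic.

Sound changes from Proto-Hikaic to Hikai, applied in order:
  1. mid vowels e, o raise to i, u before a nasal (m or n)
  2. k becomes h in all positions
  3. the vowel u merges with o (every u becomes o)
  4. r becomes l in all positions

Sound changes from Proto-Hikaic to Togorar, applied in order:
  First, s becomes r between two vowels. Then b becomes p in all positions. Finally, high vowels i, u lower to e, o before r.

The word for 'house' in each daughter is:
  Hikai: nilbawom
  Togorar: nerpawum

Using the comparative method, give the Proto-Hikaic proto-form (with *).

Position 7: Hikai has o, Togorar has u. Togorar preserves u here (none of its changes turn any other segment into u), so the proto-segment is *u.
Position 2: Hikai has i, Togorar has e. Taking the neighbouring segments as reconstructed: Hikai i can only go back to *i; Togorar e could go back to *e or *i — the one source consistent with every daughter is *i.
This points to *nirbawum. Verify forward in each daughter:
Hikai: *nirbawum
  nirbawum (rule 1 does not apply)
  nirbawum (rule 2 does not apply)
  nirbawum → nirbawom   [vowel merger]
  nirbawom → nilbawom   [unconditioned shift]
  giving Hikai nilbawom.
Togorar: start from *nirbawum.
  rule 1: no change — nirbawum
  rule 2 (unconditioned shift): nirbawum → nirpawum
  rule 3 (pre-rhotic lowering): nirpawum → nerpawum
  ⇒ Togorar nerpawum
No other proto-form is consistent with every reflex, so the reconstruction is *nirbawum.

*nirbawum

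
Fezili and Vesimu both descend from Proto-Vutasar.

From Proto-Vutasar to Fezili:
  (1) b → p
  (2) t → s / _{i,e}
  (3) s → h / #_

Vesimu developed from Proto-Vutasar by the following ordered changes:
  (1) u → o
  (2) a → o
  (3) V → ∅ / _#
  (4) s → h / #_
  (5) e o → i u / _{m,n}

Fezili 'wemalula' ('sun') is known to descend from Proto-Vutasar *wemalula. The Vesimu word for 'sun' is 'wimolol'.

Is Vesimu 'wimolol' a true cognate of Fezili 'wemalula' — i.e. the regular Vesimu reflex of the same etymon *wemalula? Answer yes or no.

yes

Derive the expected Vesimu reflex of *wemalula:
Vesimu: start from *wemalula.
  rule 1 (vowel merger): wemalula → wemalola
  rule 2 (vowel merger): wemalola → wemololo
  rule 3 (apocope): wemololo → wemolol
  rule 4: no change — wemolol
  rule 5 (pre-nasal raising): wemolol → wimolol
  ⇒ Vesimu wimolol
Vesimu 'wimolol' matches the regular reflex exactly, so the pair is cognate.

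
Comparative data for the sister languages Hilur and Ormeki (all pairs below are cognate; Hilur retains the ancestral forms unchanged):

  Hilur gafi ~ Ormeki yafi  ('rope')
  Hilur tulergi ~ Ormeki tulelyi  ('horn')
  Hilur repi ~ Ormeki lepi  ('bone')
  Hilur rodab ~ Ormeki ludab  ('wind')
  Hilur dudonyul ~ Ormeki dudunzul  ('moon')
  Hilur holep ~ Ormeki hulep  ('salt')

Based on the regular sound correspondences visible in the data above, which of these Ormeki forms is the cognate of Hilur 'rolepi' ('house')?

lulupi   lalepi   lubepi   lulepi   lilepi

lulepi

rodab ~ ludab — Hilur r corresponds to Ormeki l word-initially before a back vowel.
rodab ~ ludab, holep ~ hulep — Hilur o corresponds to Ormeki u after a consonant, before a consonant other than r, m, n, p, b, f, v.
Applying these to Hilur 'rolepi':
  rolepi → lolepi   (r→l word-initially before a back vowel)
  lolepi → lulepi   (o→u after a consonant, before a consonant other than r, m, n, p, b, f, v)
So the Ormeki cognate is 'lulepi'.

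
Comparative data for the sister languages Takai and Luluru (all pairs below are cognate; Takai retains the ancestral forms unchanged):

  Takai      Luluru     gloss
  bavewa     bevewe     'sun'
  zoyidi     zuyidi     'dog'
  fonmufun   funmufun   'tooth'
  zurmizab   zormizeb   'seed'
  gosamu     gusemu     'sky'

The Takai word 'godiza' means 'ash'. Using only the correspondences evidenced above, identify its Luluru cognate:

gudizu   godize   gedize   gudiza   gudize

gudize

zoyidi ~ zuyidi, gosamu ~ gusemu — Takai o corresponds to Luluru u after a consonant, before a consonant other than r, m, n, p, b, f, v.
bavewa ~ bevewe — Takai a corresponds to Luluru e word-finally.
Applying these to Takai 'godiza':
  godiza → gudiza   (o→u after a consonant, before a consonant other than r, m, n, p, b, f, v)
  gudiza → gudize   (a→e word-finally)
So the Luluru cognate is 'gudize'.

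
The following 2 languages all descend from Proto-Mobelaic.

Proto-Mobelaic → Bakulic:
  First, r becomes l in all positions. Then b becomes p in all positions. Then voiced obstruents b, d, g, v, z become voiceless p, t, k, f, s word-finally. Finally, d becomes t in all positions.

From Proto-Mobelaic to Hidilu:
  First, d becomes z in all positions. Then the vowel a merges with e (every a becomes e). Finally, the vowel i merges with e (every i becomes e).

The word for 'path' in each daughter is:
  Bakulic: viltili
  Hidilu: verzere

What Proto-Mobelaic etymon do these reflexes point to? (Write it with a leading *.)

Position 3: Bakulic has l, Hidilu has r. Hidilu preserves r here (none of its changes turn any other segment into r), so the proto-segment is *r.
Position 7: Bakulic has i, Hidilu has e. Bakulic preserves i here (none of its changes turn any other segment into i), so the proto-segment is *i.
Position 6: Bakulic has l, Hidilu has r. Hidilu preserves r here (none of its changes turn any other segment into r), so the proto-segment is *r.
Continuing position by position gives *virdiri; check it forward:
Bakulic: *virdiri
  virdiri → vildili   [unconditioned shift]
  vildili (rule 2 does not apply)
  vildili (rule 3 does not apply)
  vildili → viltili   [unconditioned shift]
  giving Bakulic viltili.
Hidilu: start from *virdiri.
  rule 1 (unconditioned shift): virdiri → virziri
  rule 2: no change — virziri
  rule 3 (vowel merger): virziri → verzere
  ⇒ Hidilu verzere
Only *virdiri yields all of Bakulic viltili, Hidilu verzere.

*virdiri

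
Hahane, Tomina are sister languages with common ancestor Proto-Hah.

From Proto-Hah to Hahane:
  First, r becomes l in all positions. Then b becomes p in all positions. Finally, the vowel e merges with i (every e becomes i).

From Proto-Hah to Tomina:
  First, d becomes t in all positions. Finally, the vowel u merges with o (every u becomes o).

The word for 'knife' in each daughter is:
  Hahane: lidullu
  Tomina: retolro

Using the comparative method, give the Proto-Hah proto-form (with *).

Position 3: Hahane has d, Tomina has t. Hahane preserves d here (none of its changes turn any other segment into d), so the proto-segment is *d.
Position 2: Hahane has i, Tomina has e. Tomina preserves e here (none of its changes turn any other segment into e), so the proto-segment is *e.
Continuing position by position gives *redulru; check it forward:
Hahane: start from *redulru.
  rule 1 (unconditioned shift): redulru → ledullu
  rule 2: no change — ledullu
  rule 3 (vowel merger): ledullu → lidullu
  ⇒ Hahane lidullu
Tomina: *redulru
  redulru → retulru   [unconditioned shift]
  retulru → retolro   [vowel merger]
  giving Tomina retolro.
No other proto-form is consistent with every reflex, so the reconstruction is *redulru.

*redulru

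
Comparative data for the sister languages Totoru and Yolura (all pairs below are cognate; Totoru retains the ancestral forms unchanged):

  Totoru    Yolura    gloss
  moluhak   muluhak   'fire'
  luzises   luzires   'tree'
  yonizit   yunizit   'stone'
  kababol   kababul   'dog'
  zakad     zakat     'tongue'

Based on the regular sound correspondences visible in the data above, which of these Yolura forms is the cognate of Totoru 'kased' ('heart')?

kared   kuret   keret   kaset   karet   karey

luzises ~ luzires — Totoru s corresponds to Yolura r between vowels (before a front vowel).
zakad ~ zakat — Totoru d corresponds to Yolura t word-finally.
Applying these to Totoru 'kased':
  kased → kared   (s→r between vowels (before a front vowel))
  kared → karet   (d→t word-finally)
So the Yolura cognate is 'karet'.

karet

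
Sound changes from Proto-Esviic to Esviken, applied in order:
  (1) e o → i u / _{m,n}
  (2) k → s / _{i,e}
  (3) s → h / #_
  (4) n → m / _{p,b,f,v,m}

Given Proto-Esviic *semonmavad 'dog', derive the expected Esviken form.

himummavad

Esviken: *semonmavad
  semonmavad → simunmavad   [pre-nasal raising]
  simunmavad (rule 2 does not apply)
  simunmavad → himunmavad   [debuccalisation]
  himunmavad → himummavad   [nasal place assimilation]
  giving Esviken himummavad.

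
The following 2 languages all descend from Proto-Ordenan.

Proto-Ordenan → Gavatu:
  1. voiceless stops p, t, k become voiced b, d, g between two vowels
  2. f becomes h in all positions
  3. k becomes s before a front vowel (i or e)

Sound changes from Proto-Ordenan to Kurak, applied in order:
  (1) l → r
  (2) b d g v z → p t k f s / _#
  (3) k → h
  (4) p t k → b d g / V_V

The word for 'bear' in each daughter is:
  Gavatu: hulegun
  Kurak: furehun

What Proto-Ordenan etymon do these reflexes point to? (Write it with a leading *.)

Position 1: Gavatu has h, Kurak has f. Taking the neighbouring segments as reconstructed: Gavatu h could go back to *f or *h; Kurak f can only go back to *f — the one source consistent with every daughter is *f.
Position 5: Gavatu has g, Kurak has h. Taking the neighbouring segments as reconstructed: Gavatu g could go back to *k or *g; Kurak h could go back to *k or *h — the one source consistent with every daughter is *k.
This points to *fulekun. Verify forward in each daughter:
Gavatu: start from *fulekun.
  rule 1 (intervocalic voicing): fulekun → fulegun
  rule 2 (unconditioned shift): fulegun → hulegun
  rule 3: no change — hulegun
  ⇒ Gavatu hulegun
Kurak: *fulekun
  fulekun → furekun   [unconditioned shift]
  furekun (rule 2 does not apply)
  furekun → furehun   [unconditioned shift]
  furehun (rule 4 does not apply)
  giving Kurak furehun.
No other proto-form is consistent with every reflex, so the reconstruction is *fulekun.

*fulekun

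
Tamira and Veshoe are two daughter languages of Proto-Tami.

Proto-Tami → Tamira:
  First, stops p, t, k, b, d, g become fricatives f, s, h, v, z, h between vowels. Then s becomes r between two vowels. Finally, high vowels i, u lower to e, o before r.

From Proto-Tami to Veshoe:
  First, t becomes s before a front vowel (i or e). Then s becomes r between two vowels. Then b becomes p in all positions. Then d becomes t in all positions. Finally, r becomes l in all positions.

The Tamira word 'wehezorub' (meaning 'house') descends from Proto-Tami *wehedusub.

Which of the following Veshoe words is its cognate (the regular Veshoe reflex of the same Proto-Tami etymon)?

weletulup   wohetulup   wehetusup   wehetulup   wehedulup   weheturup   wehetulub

wehetulup

Veshoe: start from *wehedusub.
  rule 1: no change — wehedusub
  rule 2 (rhotacism): wehedusub → wehedurub
  rule 3 (unconditioned shift): wehedurub → wehedurup
  rule 4 (unconditioned shift): wehedurup → weheturup
  rule 5 (unconditioned shift): weheturup → wehetulup
  ⇒ Veshoe wehetulup
Only 'wehetulup' matches the regular Veshoe development of *wehedusub.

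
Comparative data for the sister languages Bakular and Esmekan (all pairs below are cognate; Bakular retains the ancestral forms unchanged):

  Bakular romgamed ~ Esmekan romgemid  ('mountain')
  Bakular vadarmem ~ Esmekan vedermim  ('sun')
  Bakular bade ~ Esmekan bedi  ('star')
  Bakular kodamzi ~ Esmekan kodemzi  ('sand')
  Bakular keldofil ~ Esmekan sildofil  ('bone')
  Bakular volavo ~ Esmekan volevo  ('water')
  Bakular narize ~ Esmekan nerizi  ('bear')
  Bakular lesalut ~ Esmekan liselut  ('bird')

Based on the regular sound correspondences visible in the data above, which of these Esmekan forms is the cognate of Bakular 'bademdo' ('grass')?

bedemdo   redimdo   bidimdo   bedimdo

vadarmem ~ vedermim, bade ~ bedi — Bakular a corresponds to Esmekan e after a consonant, before a consonant other than r, m, n, p, b, f, v.
vadarmem ~ vedermim — Bakular e corresponds to Esmekan i after a consonant, before a nasal.
Applying these to Bakular 'bademdo':
  bademdo → bedemdo   (a→e after a consonant, before a consonant other than r, m, n, p, b, f, v)
  bedemdo → bedimdo   (e→i after a consonant, before a nasal)
So the Esmekan cognate is 'bedimdo'.

bedimdo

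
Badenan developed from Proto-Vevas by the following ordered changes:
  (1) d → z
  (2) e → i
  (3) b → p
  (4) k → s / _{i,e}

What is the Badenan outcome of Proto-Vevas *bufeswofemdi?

Badenan: *bufeswofemdi > bufeswofemzi > bufiswofimzi > pufiswofimzi  (by unconditioned shift, vowel merger, unconditioned shift)

pufiswofimzi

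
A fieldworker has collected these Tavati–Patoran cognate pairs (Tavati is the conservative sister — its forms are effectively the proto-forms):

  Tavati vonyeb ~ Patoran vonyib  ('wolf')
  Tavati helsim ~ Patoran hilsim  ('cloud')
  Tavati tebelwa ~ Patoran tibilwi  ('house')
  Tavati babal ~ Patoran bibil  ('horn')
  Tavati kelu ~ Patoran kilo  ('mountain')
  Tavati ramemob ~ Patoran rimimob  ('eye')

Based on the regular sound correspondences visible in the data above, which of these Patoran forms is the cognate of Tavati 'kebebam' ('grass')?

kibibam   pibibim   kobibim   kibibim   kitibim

vonyeb ~ vonyib, tebelwa ~ tibilwi — Tavati e corresponds to Patoran i after a consonant, before a labial obstruent.
ramemob ~ rimimob — Tavati a corresponds to Patoran i after a consonant, before a nasal.
Applying these to Tavati 'kebebam':
  kebebam → kibebam   (e→i after a consonant, before a labial obstruent)
  kibebam → kibibam   (e→i after a consonant, before a labial obstruent)
  kibibam → kibibim   (a→i after a consonant, before a nasal)
So the Patoran cognate is 'kibibim'.

kibibim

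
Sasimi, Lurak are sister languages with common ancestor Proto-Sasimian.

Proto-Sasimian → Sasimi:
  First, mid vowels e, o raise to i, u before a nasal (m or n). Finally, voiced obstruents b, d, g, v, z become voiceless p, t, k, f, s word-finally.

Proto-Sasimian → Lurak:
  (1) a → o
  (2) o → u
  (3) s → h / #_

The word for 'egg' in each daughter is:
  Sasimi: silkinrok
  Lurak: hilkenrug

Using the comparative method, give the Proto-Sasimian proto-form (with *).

Position 9: Sasimi has k, Lurak has g. Lurak preserves g here (none of its changes turn any other segment into g), so the proto-segment is *g.
Position 1: Sasimi has s, Lurak has h. Taking the neighbouring segments as reconstructed: Sasimi s can only go back to *s; Lurak h could go back to *s or *h — the one source consistent with every daughter is *s.
Position 8: Sasimi has o, Lurak has u. Sasimi preserves o here (none of its changes turn any other segment into o), so the proto-segment is *o.
Continuing position by position gives *silkenrog; check it forward:
Sasimi: *silkenrog
  silkenrog → silkinrog   [pre-nasal raising]
  silkinrog → silkinrok   [final devoicing]
  giving Sasimi silkinrok.
Lurak: start from *silkenrog.
  rule 1: no change — silkenrog
  rule 2 (vowel merger): silkenrog → silkenrug
  rule 3 (debuccalisation): silkenrug → hilkenrug
  ⇒ Lurak hilkenrug
Only *silkenrog yields all of Sasimi silkinrok, Lurak hilkenrug.

*silkenrog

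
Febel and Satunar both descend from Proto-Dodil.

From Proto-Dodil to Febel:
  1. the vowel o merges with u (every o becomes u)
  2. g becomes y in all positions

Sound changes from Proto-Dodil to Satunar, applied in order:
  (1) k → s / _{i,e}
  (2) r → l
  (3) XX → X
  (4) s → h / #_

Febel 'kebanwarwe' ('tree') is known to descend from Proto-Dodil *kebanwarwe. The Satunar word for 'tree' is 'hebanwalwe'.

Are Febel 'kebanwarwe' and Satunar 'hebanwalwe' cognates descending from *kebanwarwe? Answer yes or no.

Derive the expected Satunar reflex of *kebanwarwe:
Satunar: start from *kebanwarwe.
  rule 1 (palatalisation): kebanwarwe → sebanwarwe
  rule 2 (unconditioned shift): sebanwarwe → sebanwalwe
  rule 3: no change — sebanwalwe
  rule 4 (debuccalisation): sebanwalwe → hebanwalwe
  ⇒ Satunar hebanwalwe
Satunar 'hebanwalwe' matches the regular reflex exactly, so the pair is cognate.

yes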